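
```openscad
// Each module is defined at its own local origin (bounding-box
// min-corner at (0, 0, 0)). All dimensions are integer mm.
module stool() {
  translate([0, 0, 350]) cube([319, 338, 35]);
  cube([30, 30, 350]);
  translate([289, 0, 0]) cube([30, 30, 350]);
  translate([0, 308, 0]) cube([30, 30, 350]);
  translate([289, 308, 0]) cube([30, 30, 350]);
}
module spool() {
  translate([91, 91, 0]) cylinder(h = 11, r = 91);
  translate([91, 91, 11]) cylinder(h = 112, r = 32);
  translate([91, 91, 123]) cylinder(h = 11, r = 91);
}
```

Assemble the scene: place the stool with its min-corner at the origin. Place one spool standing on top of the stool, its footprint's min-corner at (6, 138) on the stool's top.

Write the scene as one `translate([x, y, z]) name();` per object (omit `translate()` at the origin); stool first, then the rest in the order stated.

stool();
translate([6, 138, 385]) spool();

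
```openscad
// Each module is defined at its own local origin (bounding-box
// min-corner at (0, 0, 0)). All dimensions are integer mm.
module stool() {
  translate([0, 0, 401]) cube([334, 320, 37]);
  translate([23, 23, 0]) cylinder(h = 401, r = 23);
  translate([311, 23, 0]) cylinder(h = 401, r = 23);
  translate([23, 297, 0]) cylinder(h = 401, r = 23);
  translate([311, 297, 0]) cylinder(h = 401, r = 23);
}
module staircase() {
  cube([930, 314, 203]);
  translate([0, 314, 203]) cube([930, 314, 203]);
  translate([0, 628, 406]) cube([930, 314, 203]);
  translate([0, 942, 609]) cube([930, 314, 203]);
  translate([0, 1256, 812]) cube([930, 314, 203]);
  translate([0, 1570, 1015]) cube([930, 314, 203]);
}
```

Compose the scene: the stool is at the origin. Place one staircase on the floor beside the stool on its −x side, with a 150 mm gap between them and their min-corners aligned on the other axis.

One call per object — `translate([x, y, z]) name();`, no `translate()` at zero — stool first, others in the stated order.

stool();
translate([-1080, 0, 0]) staircase();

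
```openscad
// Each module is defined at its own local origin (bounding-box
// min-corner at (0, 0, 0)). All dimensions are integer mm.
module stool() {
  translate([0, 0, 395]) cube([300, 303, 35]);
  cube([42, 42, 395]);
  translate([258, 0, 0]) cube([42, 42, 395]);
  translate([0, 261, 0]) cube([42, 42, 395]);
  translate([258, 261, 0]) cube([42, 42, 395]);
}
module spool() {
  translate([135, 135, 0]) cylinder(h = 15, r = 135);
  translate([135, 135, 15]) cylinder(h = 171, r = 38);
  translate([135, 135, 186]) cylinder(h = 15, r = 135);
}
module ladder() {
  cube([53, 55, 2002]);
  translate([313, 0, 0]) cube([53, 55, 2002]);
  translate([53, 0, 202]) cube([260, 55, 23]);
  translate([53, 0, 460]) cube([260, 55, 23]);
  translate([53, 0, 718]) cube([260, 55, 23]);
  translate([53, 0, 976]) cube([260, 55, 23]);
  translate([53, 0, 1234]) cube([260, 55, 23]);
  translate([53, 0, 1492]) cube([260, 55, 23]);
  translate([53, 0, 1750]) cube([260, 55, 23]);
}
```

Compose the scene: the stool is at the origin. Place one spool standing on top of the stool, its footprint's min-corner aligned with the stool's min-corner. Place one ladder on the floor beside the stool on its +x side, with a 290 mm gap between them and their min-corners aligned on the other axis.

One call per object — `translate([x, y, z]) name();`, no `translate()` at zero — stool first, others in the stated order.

stool();
translate([0, 0, 430]) spool();
translate([590, 0, 0]) ladder();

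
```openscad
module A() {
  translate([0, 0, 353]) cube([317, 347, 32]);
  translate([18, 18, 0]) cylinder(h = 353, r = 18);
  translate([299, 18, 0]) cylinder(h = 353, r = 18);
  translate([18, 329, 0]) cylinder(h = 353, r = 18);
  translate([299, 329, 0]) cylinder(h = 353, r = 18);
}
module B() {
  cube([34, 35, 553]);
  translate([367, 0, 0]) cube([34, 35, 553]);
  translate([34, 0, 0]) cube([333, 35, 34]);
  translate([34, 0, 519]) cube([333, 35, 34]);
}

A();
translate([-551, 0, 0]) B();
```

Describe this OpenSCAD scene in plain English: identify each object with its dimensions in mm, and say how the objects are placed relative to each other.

A is a four-legged stool. The seat is 317×347 mm, 32 mm thick, top at z = 385 mm. It stands on four round legs, each 36 mm in diameter, from z = 0 to the seat underside, each leg's axis is inset half a diameter from the nearest pair of seat edges (so the leg's bounding box is flush with the corner).

B is a picture frame with a 333×485 mm rectangular opening (x by z) and a uniform 34 mm border on every side. Frame depth is 35 mm along y. It is built from two vertical stiles running the full outside height and two horizontal rails spanning the gap between the stiles.

The picture frame is on the floor beside the stool on its −x side.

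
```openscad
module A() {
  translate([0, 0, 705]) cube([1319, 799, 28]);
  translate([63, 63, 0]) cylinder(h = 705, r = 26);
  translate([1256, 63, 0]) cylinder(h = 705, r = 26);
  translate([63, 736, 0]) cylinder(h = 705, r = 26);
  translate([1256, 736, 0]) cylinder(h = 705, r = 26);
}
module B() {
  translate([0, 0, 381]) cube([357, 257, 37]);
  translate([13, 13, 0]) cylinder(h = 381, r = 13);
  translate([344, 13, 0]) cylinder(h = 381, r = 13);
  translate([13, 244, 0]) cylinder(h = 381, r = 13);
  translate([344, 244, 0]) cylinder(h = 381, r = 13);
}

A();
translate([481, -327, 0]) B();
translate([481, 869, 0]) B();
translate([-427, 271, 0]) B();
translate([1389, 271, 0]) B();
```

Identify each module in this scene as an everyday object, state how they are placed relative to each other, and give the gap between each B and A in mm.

Each stool's nearest face is 70 mm from the table's bounding box.

A is a table. B is a stool. Four stools sit around the table at the −y, +y, −x, +x sides. The gap between each stool and the table is 70 mm.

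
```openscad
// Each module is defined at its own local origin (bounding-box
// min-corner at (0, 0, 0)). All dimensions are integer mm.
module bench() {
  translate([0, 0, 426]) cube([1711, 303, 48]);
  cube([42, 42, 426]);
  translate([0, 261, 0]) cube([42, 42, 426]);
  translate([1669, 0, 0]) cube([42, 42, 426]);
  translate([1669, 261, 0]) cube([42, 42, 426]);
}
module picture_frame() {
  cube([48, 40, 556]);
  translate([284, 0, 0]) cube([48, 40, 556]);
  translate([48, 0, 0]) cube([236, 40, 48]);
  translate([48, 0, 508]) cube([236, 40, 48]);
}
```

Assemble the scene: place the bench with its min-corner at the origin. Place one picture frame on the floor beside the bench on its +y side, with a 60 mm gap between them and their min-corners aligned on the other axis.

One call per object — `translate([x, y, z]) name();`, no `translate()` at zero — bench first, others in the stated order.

bench();
translate([0, 363, 0]) picture_frame();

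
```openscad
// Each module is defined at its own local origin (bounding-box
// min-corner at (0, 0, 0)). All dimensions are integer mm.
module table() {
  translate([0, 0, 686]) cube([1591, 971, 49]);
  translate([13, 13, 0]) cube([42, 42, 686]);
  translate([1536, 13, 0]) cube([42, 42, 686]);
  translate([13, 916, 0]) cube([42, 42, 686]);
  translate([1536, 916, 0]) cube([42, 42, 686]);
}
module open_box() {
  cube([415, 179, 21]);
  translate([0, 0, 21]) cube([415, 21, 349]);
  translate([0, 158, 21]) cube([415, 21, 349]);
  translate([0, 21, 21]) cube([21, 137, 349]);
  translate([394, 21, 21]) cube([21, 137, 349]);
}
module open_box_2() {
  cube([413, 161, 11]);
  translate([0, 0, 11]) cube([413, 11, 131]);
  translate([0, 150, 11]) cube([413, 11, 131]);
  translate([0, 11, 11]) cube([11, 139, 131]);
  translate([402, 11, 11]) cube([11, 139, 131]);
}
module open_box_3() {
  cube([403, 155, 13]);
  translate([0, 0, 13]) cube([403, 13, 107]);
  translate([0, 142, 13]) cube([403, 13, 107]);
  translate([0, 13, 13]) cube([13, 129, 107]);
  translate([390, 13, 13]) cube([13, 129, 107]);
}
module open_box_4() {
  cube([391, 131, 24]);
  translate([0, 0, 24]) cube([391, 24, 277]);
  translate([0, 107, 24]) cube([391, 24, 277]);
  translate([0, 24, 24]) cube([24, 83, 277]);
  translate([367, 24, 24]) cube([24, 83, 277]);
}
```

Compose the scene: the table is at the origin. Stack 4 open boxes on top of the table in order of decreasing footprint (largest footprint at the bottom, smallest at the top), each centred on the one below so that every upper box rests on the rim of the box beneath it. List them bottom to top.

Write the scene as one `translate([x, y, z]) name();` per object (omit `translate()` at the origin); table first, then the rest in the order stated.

table();
translate([588, 396, 735]) open_box();
translate([589, 405, 1105]) open_box_2();
translate([594, 408, 1247]) open_box_3();
translate([600, 420, 1367]) open_box_4();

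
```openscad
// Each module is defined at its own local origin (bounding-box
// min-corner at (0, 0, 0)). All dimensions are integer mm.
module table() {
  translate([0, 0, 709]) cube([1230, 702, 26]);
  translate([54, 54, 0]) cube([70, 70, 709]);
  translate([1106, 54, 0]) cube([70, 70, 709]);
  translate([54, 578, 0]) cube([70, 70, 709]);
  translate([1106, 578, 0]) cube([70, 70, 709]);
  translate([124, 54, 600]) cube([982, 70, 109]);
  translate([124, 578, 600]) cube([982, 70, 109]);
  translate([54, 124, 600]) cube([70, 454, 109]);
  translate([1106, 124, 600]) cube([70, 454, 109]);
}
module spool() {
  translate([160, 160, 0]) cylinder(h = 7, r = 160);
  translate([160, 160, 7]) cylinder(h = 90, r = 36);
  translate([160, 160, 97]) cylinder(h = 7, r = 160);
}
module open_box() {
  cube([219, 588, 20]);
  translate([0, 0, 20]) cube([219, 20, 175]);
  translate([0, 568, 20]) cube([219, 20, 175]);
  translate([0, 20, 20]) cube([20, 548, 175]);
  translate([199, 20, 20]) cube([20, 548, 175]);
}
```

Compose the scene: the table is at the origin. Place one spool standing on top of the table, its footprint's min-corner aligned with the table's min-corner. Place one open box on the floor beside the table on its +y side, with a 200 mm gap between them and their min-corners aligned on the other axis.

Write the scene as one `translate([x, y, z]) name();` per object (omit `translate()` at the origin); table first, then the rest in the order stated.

table();
translate([0, 0, 735]) spool();
translate([0, 902, 0]) open_box();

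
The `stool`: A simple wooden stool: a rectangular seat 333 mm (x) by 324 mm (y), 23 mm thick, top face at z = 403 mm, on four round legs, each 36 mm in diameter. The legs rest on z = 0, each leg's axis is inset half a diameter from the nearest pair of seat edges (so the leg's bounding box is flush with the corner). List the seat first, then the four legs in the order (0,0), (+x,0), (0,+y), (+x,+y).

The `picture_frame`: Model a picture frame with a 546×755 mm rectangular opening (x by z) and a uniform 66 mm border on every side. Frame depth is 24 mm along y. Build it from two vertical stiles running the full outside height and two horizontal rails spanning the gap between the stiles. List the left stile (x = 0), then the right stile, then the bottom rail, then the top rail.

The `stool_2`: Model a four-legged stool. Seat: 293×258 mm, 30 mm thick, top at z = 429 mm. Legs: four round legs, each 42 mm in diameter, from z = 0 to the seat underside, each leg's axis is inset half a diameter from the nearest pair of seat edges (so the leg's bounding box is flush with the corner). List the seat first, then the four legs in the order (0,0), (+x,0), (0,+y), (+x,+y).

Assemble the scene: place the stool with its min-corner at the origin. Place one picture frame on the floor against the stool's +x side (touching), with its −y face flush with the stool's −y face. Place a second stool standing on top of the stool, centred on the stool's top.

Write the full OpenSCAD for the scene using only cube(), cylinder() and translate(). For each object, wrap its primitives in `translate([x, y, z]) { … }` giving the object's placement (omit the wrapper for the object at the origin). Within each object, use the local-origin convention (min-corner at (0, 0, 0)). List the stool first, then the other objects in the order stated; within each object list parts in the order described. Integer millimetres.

translate([0, 0, 380]) cube([333, 324, 23]);
translate([18, 18, 0]) cylinder(h = 380, r = 18);
translate([315, 18, 0]) cylinder(h = 380, r = 18);
translate([18, 306, 0]) cylinder(h = 380, r = 18);
translate([315, 306, 0]) cylinder(h = 380, r = 18);
translate([333, 0, 0]) {
  cube([66, 24, 887]);
  translate([612, 0, 0]) cube([66, 24, 887]);
  translate([66, 0, 0]) cube([546, 24, 66]);
  translate([66, 0, 821]) cube([546, 24, 66]);
}
translate([20, 33, 403]) {
  translate([0, 0, 399]) cube([293, 258, 30]);
  translate([21, 21, 0]) cylinder(h = 399, r = 21);
  translate([272, 21, 0]) cylinder(h = 399, r = 21);
  translate([21, 237, 0]) cylinder(h = 399, r = 21);
  translate([272, 237, 0]) cylinder(h = 399, r = 21);
}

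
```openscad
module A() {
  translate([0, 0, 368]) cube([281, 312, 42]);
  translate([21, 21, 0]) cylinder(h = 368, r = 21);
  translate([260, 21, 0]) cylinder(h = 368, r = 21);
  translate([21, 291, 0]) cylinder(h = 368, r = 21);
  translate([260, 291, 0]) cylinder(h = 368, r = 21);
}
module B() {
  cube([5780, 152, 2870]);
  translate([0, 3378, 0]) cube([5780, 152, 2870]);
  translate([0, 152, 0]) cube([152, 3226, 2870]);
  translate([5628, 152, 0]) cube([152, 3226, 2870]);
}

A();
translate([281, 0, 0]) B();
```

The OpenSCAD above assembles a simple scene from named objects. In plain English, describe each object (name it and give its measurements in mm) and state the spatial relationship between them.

A is a four-legged stool. The seat is a 281×312×42 mm slab whose top surface is at z = 410 mm; four round legs, each 42 mm in diameter, run from the floor (z = 0) to the underside of the seat, each leg's axis is inset half a diameter from the nearest pair of seat edges (so the leg's bounding box is flush with the corner).

B is the wall frame of a small rectangular building: four walls, each 2870 mm tall and 152 mm thick, enclosing a footprint 5780 mm (x) by 3530 mm (y) outside-to-outside, with no floor or roof. The front and back walls (the −y and +y sides) span the full width; the two side walls fit between them.

The house frame is against the stool's +x side, with their −y faces flush.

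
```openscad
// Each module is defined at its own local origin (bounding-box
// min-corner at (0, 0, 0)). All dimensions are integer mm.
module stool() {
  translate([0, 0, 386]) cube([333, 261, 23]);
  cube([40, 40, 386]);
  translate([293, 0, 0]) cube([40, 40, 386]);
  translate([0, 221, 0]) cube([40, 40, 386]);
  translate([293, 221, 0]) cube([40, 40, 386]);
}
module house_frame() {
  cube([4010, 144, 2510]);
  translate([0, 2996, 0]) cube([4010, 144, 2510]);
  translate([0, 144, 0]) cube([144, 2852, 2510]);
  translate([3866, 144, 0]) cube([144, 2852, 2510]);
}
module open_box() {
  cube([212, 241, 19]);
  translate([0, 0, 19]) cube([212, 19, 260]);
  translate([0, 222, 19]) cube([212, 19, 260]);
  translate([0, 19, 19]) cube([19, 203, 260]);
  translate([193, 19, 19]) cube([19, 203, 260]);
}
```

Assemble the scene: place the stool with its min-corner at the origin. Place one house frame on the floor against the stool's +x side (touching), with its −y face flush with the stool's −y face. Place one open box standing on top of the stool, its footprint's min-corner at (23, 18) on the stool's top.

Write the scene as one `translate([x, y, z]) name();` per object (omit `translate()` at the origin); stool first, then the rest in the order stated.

stool();
translate([333, 0, 0]) house_frame();
translate([23, 18, 409]) open_box();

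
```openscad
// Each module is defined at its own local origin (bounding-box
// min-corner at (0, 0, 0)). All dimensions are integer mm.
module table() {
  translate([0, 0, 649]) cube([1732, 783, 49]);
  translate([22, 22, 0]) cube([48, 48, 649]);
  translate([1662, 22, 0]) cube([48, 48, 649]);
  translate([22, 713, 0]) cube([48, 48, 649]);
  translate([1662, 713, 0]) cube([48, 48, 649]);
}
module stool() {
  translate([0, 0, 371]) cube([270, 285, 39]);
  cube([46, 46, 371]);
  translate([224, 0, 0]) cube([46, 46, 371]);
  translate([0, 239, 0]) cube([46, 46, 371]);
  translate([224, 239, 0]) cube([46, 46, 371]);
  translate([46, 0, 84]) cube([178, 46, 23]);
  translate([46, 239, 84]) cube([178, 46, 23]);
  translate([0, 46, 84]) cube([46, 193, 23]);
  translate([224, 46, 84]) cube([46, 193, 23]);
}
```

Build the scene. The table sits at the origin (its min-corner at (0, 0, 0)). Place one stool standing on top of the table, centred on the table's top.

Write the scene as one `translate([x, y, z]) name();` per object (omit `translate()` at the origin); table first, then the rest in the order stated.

table();
translate([731, 249, 698]) stool();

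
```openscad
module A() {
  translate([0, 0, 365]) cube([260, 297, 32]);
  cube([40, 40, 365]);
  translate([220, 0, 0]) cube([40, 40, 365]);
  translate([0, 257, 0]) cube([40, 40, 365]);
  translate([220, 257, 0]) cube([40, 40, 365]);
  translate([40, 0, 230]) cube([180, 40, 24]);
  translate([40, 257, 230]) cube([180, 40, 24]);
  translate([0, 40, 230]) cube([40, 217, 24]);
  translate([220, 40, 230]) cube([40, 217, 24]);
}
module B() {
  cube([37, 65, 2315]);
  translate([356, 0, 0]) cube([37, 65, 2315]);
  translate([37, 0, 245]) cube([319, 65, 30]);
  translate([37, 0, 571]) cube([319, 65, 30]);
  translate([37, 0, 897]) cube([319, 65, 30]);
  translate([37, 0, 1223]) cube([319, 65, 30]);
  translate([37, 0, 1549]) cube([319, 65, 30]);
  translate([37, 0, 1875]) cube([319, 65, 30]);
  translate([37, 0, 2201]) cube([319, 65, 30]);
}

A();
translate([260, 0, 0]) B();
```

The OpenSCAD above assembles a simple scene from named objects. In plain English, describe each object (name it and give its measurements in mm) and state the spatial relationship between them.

A is a four-legged stool. The seat is a 260×297×32 mm slab whose top surface is at z = 397 mm; four square legs, each 40×40 mm in cross-section, run from the floor (z = 0) to the underside of the seat, each flush with a corner of the seat. Four stretchers, 40 mm wide and 24 mm tall, connect adjacent legs with their undersides at z = 230 mm, each running between the inner faces of the legs it joins and aligned with the legs' outer faces on the other axis.

B is a straight ladder. Two 37×65 mm vertical rails, 2315 mm tall, stand 393 mm apart (outside-to-outside) with their front faces coplanar on the −y side. 7 rungs, each 65 mm deep and 30 mm tall, span between the inner faces of the rails, front faces flush with the rails. The lowest rung's underside is at z = 245 mm and rungs are spaced 326 mm apart (underside to underside).

The ladder is against the stool's +x side, with their −y faces flush.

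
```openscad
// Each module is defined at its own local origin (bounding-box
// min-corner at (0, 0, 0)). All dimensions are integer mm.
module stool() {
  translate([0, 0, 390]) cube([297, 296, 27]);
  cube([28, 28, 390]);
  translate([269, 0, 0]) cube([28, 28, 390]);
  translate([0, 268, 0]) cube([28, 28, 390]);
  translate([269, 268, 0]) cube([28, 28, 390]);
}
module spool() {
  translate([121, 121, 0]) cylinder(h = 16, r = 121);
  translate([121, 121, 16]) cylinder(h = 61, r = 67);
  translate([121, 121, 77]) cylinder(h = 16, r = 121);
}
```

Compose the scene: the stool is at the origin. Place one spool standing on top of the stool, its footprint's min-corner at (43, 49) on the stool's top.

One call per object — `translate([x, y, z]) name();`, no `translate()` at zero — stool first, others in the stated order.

stool();
translate([43, 49, 417]) spool();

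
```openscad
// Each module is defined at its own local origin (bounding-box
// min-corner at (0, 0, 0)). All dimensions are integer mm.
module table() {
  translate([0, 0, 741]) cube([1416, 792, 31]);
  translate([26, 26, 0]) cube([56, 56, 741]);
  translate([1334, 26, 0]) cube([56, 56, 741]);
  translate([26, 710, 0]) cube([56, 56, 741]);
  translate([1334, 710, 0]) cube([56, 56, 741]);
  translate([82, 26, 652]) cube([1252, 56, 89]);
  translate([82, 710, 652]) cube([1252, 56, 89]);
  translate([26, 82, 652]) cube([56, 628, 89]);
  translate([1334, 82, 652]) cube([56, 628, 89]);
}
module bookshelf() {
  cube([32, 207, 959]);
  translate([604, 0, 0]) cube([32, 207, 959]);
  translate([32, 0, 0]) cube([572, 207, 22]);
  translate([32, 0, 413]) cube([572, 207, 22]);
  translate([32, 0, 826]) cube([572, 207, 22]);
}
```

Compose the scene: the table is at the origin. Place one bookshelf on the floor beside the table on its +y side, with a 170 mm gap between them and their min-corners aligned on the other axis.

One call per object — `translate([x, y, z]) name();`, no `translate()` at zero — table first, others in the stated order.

table();
translate([0, 962, 0]) bookshelf();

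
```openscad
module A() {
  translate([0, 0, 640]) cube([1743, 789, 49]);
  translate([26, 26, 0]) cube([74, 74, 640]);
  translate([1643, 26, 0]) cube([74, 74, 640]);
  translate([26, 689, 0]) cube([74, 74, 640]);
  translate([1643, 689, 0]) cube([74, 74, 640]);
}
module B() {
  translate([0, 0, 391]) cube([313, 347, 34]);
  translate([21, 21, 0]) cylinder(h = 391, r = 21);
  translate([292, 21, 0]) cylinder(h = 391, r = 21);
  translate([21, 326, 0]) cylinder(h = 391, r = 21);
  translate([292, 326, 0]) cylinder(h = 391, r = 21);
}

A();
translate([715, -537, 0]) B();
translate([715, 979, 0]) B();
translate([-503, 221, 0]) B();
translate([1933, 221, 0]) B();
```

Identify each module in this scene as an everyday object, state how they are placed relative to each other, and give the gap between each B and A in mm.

Each stool's nearest face is 190 mm from the table's bounding box.

A is a table. B is a stool. Four stools sit around the table at the −y, +y, −x, +x sides. The gap between each stool and the table is 190 mm.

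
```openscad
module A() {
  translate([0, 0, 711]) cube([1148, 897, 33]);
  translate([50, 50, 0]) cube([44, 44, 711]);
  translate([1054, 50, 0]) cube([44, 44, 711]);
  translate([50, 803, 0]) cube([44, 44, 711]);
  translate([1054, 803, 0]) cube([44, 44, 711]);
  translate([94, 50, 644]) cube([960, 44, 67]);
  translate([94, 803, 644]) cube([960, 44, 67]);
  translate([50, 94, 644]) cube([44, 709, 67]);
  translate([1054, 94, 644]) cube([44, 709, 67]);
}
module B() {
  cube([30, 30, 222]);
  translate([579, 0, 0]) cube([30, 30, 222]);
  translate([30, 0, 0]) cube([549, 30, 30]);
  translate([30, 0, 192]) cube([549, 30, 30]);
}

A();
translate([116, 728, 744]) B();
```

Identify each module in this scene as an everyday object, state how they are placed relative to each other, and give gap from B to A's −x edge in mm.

A is a table. B is a picture frame. The picture frame is on top of the table. The gap from the picture frame to the table's −x edge is 116 mm.

The picture frame's min-x is at 116; the table's min-x is 0; gap = 116 mm.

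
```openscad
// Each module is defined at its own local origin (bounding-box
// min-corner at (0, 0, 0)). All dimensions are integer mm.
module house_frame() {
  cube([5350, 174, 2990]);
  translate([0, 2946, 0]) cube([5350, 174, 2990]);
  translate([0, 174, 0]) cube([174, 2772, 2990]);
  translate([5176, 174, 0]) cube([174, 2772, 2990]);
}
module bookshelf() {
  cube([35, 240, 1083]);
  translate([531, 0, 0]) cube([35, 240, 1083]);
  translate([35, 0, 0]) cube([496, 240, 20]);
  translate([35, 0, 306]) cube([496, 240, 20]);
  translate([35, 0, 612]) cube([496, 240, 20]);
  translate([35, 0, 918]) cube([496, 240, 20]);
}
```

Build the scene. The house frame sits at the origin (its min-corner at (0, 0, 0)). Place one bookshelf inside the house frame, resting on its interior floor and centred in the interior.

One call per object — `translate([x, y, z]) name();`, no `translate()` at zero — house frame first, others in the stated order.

house_frame();
translate([2392, 1440, 0]) bookshelf();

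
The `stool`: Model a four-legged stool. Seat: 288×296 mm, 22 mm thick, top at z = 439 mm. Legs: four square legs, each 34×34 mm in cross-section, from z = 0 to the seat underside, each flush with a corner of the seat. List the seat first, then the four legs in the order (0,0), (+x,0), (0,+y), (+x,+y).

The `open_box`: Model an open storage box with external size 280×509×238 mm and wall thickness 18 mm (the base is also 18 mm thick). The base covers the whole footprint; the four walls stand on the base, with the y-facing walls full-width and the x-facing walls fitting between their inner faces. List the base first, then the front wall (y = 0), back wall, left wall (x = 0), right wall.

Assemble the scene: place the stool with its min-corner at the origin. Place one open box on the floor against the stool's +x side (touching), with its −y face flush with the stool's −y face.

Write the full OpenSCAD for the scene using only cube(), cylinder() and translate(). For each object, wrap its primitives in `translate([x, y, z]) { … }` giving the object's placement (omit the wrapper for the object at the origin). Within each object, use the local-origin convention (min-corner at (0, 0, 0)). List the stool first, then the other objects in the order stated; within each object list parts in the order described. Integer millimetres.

translate([0, 0, 417]) cube([288, 296, 22]);
cube([34, 34, 417]);
translate([254, 0, 0]) cube([34, 34, 417]);
translate([0, 262, 0]) cube([34, 34, 417]);
translate([254, 262, 0]) cube([34, 34, 417]);
translate([288, 0, 0]) {
  cube([280, 509, 18]);
  translate([0, 0, 18]) cube([280, 18, 220]);
  translate([0, 491, 18]) cube([280, 18, 220]);
  translate([0, 18, 18]) cube([18, 473, 220]);
  translate([262, 18, 18]) cube([18, 473, 220]);
}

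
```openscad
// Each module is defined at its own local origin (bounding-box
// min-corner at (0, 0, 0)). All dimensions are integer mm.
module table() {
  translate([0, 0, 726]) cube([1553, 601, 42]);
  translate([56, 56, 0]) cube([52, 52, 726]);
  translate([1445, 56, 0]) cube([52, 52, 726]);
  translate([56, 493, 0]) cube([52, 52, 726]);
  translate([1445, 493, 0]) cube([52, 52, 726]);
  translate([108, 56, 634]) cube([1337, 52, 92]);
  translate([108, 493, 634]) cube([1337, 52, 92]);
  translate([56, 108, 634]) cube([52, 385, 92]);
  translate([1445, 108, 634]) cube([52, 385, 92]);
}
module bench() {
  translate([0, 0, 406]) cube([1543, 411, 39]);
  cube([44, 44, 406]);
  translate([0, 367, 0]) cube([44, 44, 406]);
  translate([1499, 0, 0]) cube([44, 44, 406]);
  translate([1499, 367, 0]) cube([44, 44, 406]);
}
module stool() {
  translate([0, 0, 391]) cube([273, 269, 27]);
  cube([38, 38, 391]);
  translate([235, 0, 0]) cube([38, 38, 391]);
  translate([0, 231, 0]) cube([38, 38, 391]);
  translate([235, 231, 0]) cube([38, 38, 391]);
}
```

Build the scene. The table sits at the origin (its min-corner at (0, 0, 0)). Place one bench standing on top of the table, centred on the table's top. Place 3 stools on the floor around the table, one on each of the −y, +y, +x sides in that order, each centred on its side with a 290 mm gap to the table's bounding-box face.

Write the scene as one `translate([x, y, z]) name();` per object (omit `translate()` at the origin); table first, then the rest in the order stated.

table();
translate([5, 95, 768]) bench();
translate([640, -559, 0]) stool();
translate([640, 891, 0]) stool();
translate([1843, 166, 0]) stool();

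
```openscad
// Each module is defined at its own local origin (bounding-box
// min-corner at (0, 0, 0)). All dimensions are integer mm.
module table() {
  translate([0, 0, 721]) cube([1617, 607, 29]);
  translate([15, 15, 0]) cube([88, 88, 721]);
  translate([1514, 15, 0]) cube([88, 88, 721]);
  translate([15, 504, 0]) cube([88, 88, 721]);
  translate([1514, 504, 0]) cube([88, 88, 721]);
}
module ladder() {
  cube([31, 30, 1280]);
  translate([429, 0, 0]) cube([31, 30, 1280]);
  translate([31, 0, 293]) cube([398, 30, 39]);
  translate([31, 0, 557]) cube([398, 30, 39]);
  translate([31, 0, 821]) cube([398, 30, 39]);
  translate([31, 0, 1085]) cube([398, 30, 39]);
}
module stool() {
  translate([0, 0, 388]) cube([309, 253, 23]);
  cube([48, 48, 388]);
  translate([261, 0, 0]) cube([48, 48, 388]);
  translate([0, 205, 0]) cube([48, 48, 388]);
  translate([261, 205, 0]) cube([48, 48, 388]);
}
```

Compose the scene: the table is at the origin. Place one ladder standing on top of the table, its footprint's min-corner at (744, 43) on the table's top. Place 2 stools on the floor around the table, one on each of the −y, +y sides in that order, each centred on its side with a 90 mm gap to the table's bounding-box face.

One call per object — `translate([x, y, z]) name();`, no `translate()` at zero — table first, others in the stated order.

table();
translate([744, 43, 750]) ladder();
translate([654, -343, 0]) stool();
translate([654, 697, 0]) stool();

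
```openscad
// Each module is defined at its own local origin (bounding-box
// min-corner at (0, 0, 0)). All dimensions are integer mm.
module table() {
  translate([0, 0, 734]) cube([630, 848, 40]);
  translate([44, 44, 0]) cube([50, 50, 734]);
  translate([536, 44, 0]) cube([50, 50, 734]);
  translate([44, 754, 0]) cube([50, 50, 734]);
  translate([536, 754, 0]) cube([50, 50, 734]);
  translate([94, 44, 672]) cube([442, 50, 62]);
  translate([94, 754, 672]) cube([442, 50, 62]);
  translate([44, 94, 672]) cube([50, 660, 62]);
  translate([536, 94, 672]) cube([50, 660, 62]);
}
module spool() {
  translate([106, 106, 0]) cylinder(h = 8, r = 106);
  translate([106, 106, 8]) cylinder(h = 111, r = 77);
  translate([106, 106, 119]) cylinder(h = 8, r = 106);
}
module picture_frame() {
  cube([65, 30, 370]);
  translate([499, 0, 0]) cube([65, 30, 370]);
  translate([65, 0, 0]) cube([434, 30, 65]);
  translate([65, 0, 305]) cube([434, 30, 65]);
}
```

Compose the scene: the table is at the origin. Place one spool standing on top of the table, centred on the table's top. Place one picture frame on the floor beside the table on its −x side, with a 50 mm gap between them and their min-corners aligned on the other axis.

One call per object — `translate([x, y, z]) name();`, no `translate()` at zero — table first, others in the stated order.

table();
translate([209, 318, 774]) spool();
translate([-614, 0, 0]) picture_frame();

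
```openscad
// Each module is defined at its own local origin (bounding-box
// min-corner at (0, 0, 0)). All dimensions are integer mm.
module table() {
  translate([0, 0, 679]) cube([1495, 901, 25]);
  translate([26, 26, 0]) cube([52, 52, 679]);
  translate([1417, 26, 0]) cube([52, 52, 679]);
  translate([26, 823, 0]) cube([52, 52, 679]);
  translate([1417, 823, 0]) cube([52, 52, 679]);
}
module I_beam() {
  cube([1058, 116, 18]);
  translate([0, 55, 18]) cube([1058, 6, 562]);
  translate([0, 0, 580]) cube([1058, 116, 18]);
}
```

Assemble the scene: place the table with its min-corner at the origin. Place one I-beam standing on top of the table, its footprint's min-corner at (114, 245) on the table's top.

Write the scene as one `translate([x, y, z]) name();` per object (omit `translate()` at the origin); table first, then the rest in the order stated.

table();
translate([114, 245, 704]) I_beam();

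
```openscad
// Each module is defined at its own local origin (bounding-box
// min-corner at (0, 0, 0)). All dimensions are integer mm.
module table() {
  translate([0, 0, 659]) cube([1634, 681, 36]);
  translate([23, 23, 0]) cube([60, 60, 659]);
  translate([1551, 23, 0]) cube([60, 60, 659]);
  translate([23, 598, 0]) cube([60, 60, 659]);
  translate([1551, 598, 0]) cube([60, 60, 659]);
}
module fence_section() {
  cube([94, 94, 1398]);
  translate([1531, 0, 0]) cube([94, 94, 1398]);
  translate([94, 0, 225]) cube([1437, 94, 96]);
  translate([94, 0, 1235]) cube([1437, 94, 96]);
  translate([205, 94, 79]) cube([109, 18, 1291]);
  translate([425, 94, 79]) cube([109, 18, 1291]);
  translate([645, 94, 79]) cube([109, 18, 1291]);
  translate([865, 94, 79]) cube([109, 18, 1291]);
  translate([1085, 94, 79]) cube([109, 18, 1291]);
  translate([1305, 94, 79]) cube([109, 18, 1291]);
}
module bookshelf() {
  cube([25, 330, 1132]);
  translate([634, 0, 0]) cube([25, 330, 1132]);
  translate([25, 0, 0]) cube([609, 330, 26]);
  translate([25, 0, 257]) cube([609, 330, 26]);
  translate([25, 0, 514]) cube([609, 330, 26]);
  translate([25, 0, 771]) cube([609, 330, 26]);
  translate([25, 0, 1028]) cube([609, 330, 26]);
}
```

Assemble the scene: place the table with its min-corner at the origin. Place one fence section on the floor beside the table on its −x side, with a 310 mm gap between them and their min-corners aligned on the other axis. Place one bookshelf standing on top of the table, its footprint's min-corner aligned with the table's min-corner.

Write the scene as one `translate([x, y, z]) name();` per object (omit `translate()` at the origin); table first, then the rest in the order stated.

table();
translate([-1935, 0, 0]) fence_section();
translate([0, 0, 695]) bookshelf();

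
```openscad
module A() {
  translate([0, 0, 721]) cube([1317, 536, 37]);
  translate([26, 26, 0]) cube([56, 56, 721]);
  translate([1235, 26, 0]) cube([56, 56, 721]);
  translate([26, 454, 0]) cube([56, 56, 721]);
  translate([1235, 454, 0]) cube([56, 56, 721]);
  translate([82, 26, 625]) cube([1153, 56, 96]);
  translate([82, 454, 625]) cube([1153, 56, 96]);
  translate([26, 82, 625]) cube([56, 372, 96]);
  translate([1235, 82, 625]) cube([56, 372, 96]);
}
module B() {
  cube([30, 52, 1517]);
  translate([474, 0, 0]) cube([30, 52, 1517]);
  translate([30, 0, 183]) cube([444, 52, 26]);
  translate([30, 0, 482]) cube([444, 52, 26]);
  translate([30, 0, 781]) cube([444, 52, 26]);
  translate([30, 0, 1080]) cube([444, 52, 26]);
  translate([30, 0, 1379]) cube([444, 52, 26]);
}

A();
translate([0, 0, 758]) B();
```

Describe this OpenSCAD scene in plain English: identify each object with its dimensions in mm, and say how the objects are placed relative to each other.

A is a rectangular dining table. The top is 1317×536×37 mm with its upper surface at z = 758 mm. It stands on four 56×56 mm square legs, each inset 26 mm from the nearest pair of top edges, running from the floor to the underside of the top. Four apron rails, 56 mm thick and 96 mm tall, run between adjacent legs with their top edges flush with the underside of the top and their outer faces flush with the legs' outer faces.

B is a straight ladder. Two 30×52 mm vertical rails, 1517 mm tall, stand 504 mm apart (outside-to-outside) with their front faces coplanar on the −y side. 5 rungs, each 52 mm deep and 26 mm tall, span between the inner faces of the rails, front faces flush with the rails. The lowest rung's underside is at z = 183 mm and rungs are spaced 299 mm apart (underside to underside).

The ladder is on top of the table.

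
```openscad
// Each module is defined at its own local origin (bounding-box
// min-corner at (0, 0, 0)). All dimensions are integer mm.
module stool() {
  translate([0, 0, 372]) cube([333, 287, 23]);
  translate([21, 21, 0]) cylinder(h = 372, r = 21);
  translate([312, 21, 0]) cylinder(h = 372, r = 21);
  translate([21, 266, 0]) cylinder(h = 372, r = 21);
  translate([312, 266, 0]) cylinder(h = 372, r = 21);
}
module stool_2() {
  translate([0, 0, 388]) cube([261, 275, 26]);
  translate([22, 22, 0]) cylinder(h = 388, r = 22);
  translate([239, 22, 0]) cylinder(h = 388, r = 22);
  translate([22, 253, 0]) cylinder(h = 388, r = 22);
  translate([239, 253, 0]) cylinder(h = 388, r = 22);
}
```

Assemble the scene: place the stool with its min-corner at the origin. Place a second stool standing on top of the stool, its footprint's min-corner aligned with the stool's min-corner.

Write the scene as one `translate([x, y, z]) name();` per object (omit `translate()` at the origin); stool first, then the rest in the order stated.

stool();
translate([0, 0, 395]) stool_2();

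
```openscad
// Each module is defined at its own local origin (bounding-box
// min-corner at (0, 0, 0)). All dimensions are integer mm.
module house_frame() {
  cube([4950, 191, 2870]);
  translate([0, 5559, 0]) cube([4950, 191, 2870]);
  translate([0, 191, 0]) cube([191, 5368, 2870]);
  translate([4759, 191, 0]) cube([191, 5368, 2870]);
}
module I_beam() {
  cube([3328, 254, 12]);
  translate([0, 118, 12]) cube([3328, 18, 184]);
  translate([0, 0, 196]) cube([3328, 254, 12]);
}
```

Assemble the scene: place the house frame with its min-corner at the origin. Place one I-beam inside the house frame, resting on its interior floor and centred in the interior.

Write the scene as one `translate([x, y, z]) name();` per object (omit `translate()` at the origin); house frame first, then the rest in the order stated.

house_frame();
translate([811, 2748, 0]) I_beam();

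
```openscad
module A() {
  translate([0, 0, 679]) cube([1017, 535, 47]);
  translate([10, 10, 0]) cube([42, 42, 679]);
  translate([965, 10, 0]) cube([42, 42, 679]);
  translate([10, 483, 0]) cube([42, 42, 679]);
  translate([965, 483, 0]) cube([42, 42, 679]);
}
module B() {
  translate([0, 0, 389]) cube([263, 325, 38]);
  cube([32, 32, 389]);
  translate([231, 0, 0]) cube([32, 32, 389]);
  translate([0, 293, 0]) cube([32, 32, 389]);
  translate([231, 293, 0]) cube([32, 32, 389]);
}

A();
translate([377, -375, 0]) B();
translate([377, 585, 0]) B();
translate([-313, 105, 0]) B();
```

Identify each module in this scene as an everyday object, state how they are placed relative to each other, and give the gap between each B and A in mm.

A is a table. B is a stool. Three stools sit around the table at the −y, +y, −x sides. The gap between each stool and the table is 50 mm.

Each stool's nearest face is 50 mm from the table's bounding box.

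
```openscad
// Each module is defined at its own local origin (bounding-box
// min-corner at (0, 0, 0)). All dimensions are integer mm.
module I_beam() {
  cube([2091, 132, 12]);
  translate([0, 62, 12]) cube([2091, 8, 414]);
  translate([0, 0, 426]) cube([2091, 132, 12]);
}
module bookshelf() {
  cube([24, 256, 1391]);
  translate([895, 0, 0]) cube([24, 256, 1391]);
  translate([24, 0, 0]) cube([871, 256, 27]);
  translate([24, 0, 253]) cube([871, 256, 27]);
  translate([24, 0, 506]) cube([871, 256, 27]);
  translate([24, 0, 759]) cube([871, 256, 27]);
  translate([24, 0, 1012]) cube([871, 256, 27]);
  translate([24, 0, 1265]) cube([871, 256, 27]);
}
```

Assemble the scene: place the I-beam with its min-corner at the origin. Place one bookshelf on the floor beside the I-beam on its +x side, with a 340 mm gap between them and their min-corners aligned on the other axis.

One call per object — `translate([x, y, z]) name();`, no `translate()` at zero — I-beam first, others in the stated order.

I_beam();
translate([2431, 0, 0]) bookshelf();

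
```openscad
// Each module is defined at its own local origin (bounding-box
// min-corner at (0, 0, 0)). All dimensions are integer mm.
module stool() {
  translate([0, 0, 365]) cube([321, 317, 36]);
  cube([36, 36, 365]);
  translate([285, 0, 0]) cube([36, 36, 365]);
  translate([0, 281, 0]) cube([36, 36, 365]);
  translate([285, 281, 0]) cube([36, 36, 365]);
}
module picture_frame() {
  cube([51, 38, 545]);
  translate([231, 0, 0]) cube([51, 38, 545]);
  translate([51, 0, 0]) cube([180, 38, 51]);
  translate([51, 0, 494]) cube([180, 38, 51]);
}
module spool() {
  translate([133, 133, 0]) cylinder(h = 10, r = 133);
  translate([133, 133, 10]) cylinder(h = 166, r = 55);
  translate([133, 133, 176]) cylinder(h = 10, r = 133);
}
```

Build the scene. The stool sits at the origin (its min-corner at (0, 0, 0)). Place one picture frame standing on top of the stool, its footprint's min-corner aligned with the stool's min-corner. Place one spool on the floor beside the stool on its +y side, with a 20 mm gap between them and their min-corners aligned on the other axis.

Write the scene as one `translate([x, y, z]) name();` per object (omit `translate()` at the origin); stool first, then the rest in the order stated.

stool();
translate([0, 0, 401]) picture_frame();
translate([0, 337, 0]) spool();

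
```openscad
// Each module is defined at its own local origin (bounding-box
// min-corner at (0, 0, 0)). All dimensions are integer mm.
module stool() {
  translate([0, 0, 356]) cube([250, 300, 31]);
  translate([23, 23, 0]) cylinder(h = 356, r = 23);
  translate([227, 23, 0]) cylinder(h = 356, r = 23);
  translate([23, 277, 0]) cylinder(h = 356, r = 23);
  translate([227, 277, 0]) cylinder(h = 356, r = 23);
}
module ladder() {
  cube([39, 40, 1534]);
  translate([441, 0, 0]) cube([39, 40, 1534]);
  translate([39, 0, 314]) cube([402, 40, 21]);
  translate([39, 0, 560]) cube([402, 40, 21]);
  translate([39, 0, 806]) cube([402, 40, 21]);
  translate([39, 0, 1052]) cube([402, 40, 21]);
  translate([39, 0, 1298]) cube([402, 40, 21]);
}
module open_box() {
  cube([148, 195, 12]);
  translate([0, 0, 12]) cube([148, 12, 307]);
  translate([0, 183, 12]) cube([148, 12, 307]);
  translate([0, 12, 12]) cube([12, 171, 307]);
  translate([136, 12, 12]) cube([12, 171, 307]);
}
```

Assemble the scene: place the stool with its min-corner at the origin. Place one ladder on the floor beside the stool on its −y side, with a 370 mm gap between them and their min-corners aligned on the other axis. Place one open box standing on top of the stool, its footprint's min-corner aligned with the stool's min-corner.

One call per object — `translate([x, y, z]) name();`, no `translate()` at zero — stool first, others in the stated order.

stool();
translate([0, -410, 0]) ladder();
translate([0, 0, 387]) open_box();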